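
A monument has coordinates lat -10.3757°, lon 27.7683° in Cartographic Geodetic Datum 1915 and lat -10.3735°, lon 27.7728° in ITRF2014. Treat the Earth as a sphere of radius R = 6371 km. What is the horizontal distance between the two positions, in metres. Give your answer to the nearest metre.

550 m

Δφ = -10.3735° − -10.3757° = +0.0022°; Δλ = 27.7728° − 27.7683° = +0.0045°.
1° along a meridian = πR/180 = 111195 m.
ΔN = Δφ × 111195 = 244.6 m; ΔE = Δλ × 111195 × cos(-10.3757°) = +0.0045 × 111195 × 0.983648 = 492.2 m.
Distance = √(ΔE² + ΔN²) = √(492.2² + 244.6²) = 549.6 m.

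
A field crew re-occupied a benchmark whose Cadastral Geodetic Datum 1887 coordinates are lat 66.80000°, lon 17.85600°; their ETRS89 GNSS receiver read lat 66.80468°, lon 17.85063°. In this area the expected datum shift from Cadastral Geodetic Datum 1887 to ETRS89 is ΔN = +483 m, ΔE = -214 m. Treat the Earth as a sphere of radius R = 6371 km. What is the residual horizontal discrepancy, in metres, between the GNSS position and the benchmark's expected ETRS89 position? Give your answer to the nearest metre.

43 m

Observed coordinate differences: Δφ = +0.00468°, Δλ = -0.00537°.
Converting to metres (1° lat = 111195 m, cos φ = 0.393942): observed ΔN = 520.4 m, observed ΔE = -235.2 m.
Subtracting the expected shift leaves a residual of 520.4 − (483) = 37.4 m north and -235.2 − (-214) = -21.2 m east.
Residual distance = √(37.4² + (-21.2)²) = 43.0 m.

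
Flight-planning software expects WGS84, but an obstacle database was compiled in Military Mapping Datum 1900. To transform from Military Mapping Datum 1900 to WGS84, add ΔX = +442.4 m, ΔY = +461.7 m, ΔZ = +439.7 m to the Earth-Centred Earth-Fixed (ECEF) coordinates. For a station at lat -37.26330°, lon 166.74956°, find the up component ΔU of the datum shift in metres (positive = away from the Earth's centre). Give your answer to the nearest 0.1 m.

The local up (radial) axis is (cos φ cos λ, cos φ sin λ, sin φ), giving ΔU = -342.716 + 84.222 − 266.229 = -524.72 m.

ΔU = -524.7 m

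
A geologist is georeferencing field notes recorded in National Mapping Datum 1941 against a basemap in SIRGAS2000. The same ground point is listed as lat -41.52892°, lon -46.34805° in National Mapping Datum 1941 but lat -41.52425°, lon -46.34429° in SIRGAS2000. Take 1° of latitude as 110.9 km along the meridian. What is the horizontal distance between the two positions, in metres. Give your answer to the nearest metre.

Δφ = -41.52425° − -41.52892° = +0.00467°; Δλ = -46.34429° − -46.34805° = +0.00376°.
ΔN = Δφ × 110900 = 517.9 m; ΔE = Δλ × 110900 × cos(-41.52892°) = +0.00376 × 110900 × 0.748621 = 312.2 m.
Distance = √(ΔE² + ΔN²) = √(312.2² + 517.9²) = 604.7 m.

605 m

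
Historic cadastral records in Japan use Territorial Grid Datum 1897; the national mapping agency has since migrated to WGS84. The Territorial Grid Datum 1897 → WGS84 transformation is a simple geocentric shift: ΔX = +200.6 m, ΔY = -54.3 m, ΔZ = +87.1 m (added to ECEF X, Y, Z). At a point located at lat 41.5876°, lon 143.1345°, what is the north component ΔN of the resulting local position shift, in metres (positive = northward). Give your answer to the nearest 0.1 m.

ΔN = 193.3 m

The local north axis is (−sin φ cos λ, −sin φ sin λ, cos φ), giving ΔN = 106.527 + 21.623 + 65.146 = 193.30 m.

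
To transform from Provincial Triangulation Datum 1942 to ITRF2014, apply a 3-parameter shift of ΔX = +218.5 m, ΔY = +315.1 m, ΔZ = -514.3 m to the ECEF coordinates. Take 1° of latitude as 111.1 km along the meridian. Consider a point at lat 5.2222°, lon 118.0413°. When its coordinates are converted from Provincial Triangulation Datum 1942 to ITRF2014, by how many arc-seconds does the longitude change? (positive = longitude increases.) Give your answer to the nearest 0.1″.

Δλ = -11.1″

sin φ = 0.091018, cos φ = 0.995849, sin λ = 0.882609, cos λ = -0.470108.
East component: ΔE = −sin λ·ΔX + cos λ·ΔY = −(0.882609)(218.5) + (-0.470108)(315.1) = -340.98 m.
1° of latitude spans 111100 m; at latitude φ, 1° of longitude spans that × cos φ = 110638.8 m, so Δλ = -340.98 / 110638.8 × 3600 = -11.095″.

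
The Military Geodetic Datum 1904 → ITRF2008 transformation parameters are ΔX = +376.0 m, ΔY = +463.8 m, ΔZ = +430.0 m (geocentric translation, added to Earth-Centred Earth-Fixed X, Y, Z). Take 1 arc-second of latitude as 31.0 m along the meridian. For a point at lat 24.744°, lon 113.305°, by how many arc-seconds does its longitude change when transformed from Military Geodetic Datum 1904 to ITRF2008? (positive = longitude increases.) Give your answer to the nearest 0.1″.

Δλ = -18.8″

sin φ = 0.418565, cos φ = 0.908187, sin λ = 0.918412, cos λ = -0.395626.
East component: ΔE = −sin λ·ΔX + cos λ·ΔY = −(0.918412)(376.0) + (-0.395626)(463.8) = -528.81 m.
1° of latitude spans 3600 × 31.00 = 111600 m; at latitude φ, 1° of longitude spans that × cos φ = 101353.7 m, so Δλ = -528.81 / 101353.7 × 3600 = -18.783″.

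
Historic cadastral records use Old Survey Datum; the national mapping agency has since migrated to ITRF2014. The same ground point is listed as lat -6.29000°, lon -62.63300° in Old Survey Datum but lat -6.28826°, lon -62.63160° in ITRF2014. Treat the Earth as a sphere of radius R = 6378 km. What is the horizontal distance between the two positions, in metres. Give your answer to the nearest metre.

Δφ = -6.28826° − -6.29000° = +0.00174°; Δλ = -62.63160° − -62.63300° = +0.00140°.
1° along a meridian = πR/180 = 111317 m.
ΔN = Δφ × 111317 = 193.7 m; ΔE = Δλ × 111317 × cos(-6.29000°) = +0.00140 × 111317 × 0.993980 = 154.9 m.
Distance = √(ΔE² + ΔN²) = √(154.9² + 193.7²) = 248.0 m.

248 m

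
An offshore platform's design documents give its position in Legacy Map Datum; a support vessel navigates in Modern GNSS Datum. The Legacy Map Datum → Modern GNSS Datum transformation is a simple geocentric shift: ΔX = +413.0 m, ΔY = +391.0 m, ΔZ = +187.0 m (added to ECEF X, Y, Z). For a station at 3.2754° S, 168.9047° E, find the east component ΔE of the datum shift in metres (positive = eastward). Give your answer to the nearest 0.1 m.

The local east axis at (φ, λ) is (−sin λ, cos λ, 0), so ΔE = −sin(168.9047°)·413.0 + cos(168.9047°)·391.0 = -463.17 m.

ΔE = -463.2 m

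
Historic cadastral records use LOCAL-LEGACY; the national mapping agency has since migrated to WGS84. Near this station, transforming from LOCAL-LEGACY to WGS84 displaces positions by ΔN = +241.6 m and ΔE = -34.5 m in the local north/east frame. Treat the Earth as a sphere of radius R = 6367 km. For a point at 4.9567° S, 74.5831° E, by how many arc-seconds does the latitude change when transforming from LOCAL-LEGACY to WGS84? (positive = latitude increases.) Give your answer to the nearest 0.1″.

On a sphere of radius R, 1 rad of latitude = R, so Δφ = ΔN / R = 241.6 / 6367000 = 3.7946e-05 rad = 7.827″.

Δφ = 7.8″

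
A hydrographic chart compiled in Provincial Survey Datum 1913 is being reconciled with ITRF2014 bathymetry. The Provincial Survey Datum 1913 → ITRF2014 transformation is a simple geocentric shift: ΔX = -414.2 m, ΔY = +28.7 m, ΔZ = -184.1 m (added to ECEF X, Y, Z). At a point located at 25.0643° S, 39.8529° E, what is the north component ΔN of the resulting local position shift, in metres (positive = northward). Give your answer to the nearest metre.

At φ = -25.0643°, λ = 39.8529°: sin φ = -0.423635, cos φ = 0.905833, sin λ = 0.640819, cos λ = 0.767692.
ΔN = −sin φ cos λ·ΔX − sin φ sin λ·ΔY + cos φ·ΔZ = −(-0.423635)(0.767692)(-414.2) − (-0.423635)(0.640819)(28.7) + (0.905833)(-184.1) = -293.68 m.

ΔN = -294 m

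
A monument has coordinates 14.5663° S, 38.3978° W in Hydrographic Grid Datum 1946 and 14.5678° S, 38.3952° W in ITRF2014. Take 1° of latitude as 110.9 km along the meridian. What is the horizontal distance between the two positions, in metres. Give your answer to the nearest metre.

Δφ = -14.5678° − -14.5663° = -0.0015°; Δλ = -38.3952° − -38.3978° = +0.0026°.
ΔN = Δφ × 110900 = -166.4 m; ΔE = Δλ × 110900 × cos(-14.5663°) = +0.0026 × 110900 × 0.967857 = 279.1 m.
Distance = √(ΔE² + ΔN²) = √(279.1² + (-166.4)²) = 324.9 m.

325 m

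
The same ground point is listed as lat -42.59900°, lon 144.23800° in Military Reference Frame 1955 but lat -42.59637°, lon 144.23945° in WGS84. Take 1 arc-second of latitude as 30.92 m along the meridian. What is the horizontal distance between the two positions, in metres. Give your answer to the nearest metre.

316 m

Δφ = -42.59637° − -42.59900° = +0.00263°; Δλ = 144.23945° − 144.23800° = +0.00145°.
1° of latitude = 3600 × 30.92 = 111312 m.
ΔN = Δφ × 111312 = 292.8 m; ΔE = Δλ × 111312 × cos(-42.59900°) = +0.00145 × 111312 × 0.736109 = 118.8 m.
Distance = √(ΔE² + ΔN²) = √(118.8² + 292.8²) = 315.9 m.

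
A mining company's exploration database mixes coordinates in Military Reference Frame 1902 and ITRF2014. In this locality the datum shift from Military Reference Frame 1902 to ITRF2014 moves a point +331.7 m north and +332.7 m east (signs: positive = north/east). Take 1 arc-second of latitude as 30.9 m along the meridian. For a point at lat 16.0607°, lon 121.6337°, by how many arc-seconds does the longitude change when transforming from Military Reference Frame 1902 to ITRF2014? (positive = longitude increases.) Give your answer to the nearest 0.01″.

Δλ = 11.20″

At latitude 16.0607°, cos φ = 0.960969.
1″ of longitude at this latitude = 30.90 × cos φ = 29.6939 m, so Δλ = 332.7 / 29.6939 = 11.204″.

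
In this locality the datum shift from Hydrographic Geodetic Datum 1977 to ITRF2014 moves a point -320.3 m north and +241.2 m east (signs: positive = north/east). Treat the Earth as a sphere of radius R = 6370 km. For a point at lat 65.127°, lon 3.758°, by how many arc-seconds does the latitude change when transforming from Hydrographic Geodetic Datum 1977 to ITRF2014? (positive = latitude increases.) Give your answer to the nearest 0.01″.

Δφ = -10.37″

On a sphere of radius R, 1 rad of latitude = R, so Δφ = ΔN / R = -320.3 / 6370000 = -5.0283e-05 rad = -10.372″.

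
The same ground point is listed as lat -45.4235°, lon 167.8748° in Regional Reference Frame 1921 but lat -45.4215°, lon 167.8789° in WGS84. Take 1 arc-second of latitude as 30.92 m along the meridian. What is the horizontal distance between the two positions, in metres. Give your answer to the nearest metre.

390 m

Δφ = -45.4215° − -45.4235° = +0.0020°; Δλ = 167.8789° − 167.8748° = +0.0041°.
1° of latitude = 3600 × 30.92 = 111312 m.
ΔN = Δφ × 111312 = 222.6 m; ΔE = Δλ × 111312 × cos(-45.4235°) = +0.0041 × 111312 × 0.701861 = 320.3 m.
Distance = √(ΔE² + ΔN²) = √(320.3² + 222.6²) = 390.1 m.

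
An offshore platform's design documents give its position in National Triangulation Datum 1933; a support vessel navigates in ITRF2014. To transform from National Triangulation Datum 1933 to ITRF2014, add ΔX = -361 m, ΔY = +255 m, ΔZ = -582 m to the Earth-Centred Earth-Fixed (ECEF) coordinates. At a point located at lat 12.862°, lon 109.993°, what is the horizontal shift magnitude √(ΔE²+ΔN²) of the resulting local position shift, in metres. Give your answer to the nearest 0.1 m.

The local east axis at (φ, λ) is (−sin λ, cos λ, 0), so ΔE = −sin(109.993°)·(-361) + cos(109.993°)·255 = 252.06 m.
The local north axis is (−sin φ cos λ, −sin φ sin λ, cos φ), giving ΔN = -27.475 − 53.343 − 567.397 = -648.22 m.
Horizontal magnitude = √(ΔE² + ΔN²) = √(252.06² + (-648.22)²) = 695.50 m.

695.5 m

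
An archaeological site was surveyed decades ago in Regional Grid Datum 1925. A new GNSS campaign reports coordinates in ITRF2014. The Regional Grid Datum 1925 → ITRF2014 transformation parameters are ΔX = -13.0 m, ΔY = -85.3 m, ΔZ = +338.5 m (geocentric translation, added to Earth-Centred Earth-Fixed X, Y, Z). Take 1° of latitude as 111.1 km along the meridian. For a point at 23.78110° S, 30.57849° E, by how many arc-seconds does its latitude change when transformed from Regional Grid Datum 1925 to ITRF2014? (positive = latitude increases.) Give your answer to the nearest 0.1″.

Δφ = 9.3″

sin φ = -0.403243, cos φ = 0.915093, sin λ = 0.508718, cos λ = 0.860933.
North component: ΔN = −sin φ cos λ·ΔX − sin φ sin λ·ΔY + cos φ·ΔZ = −(-0.403243)(0.860933)(-13.0) − (-0.403243)(0.508718)(-85.3) + (0.915093)(338.5) = 287.75 m.
1° of latitude spans 111100 m, so Δφ = 287.75 / 111100 × 3600 = 9.324″.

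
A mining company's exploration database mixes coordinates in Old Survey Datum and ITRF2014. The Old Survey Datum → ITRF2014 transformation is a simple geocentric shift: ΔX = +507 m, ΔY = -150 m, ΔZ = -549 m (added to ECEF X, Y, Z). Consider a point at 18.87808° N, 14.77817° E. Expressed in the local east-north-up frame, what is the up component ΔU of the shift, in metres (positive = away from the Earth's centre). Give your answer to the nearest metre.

At φ = 18.87808°, λ = 14.77817°: sin φ = 0.323555, cos φ = 0.946209, sin λ = 0.255077, cos λ = 0.966921.
ΔU = cos φ cos λ·ΔX + cos φ sin λ·ΔY + sin φ·ΔZ = (0.946209)(0.966921)(507) + (0.946209)(0.255077)(-150) + (0.323555)(-549) = 250.02 m.

ΔU = 250 m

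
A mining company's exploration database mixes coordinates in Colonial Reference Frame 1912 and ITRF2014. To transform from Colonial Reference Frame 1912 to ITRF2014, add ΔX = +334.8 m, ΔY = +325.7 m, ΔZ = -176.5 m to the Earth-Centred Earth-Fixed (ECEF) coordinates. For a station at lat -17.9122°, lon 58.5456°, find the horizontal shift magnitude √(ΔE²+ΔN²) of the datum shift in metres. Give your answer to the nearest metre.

At φ = -17.9122°, λ = 58.5456°: sin φ = -0.307559, cos φ = 0.951529, sin λ = 0.853056, cos λ = 0.521820.
ΔE = −sin λ·ΔX + cos λ·ΔY = −(0.853056)·(334.8) + (0.521820)·(325.7) = -115.65 m.
ΔN = −sin φ cos λ·ΔX − sin φ sin λ·ΔY + cos φ·ΔZ = −(-0.307559)(0.521820)(334.8) − (-0.307559)(0.853056)(325.7) + (0.951529)(-176.5) = -28.76 m.
Horizontal magnitude = √(ΔE² + ΔN²) = √((-115.65)² + (-28.76)²) = 119.17 m.

119 m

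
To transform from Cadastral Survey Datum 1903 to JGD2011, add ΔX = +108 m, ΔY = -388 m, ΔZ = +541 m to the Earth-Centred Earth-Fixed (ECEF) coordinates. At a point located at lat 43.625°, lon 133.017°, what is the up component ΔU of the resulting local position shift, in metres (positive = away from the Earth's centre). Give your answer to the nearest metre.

ΔU = 115 m

The local up (radial) axis is (cos φ cos λ, cos φ sin λ, sin φ), giving ΔU = -53.334 − 205.353 + 373.255 = 114.57 m.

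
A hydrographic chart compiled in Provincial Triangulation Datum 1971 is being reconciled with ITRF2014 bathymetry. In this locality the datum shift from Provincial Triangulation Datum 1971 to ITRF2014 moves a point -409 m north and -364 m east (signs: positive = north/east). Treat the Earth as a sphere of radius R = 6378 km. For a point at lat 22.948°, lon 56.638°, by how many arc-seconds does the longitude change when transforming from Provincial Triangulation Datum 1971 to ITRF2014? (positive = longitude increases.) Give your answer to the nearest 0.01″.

Δλ = -12.78″

At latitude 22.948°, cos φ = 0.920859.
One radian of longitude at latitude φ spans R cos φ, so Δλ = ΔE / (R cos φ) = -364.0 / (6378000 × 0.920859) = -6.1976e-05 rad = -12.783″.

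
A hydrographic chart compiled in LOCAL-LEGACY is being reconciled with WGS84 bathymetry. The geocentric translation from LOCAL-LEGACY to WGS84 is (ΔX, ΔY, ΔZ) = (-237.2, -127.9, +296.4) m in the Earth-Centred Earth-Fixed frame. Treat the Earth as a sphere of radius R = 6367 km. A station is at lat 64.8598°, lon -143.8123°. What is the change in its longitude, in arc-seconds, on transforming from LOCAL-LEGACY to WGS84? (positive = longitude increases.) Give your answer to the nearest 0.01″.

sin φ = 0.905271, cos φ = 0.424835, sin λ = -0.590432, cos λ = -0.807087.
East component: ΔE = −sin λ·ΔX + cos λ·ΔY = −(-0.590432)(-237.2) + (-0.807087)(-127.9) = -36.82 m.
1° of latitude spans πR/180 = 111125 m; at latitude φ, 1° of longitude spans that × cos φ = 47209.8 m, so Δλ = -36.82 / 47209.8 × 3600 = -2.808″.

Δλ = -2.81″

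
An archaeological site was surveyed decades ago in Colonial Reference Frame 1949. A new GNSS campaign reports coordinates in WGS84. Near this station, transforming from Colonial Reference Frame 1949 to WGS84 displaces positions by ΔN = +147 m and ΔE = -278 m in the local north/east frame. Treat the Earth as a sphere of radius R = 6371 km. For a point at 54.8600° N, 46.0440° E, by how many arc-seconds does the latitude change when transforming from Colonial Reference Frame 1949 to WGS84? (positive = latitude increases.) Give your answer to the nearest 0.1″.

On a sphere of radius R, 1 rad of latitude = R, so Δφ = ΔN / R = 147.0 / 6371000 = 2.3073e-05 rad = 4.759″.

Δφ = 4.8″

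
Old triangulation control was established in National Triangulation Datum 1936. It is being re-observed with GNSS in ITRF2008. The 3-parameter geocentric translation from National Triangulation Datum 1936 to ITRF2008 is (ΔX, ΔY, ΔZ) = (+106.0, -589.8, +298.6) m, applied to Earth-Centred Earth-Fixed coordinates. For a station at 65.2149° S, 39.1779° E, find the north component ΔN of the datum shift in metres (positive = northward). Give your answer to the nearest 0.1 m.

At φ = -65.2149°, λ = 39.1779°: sin φ = -0.907887, cos φ = 0.419216, sin λ = 0.631730, cos λ = 0.775188.
ΔN = −sin φ cos λ·ΔX − sin φ sin λ·ΔY + cos φ·ΔZ = −(-0.907887)(0.775188)(106.0) − (-0.907887)(0.631730)(-589.8) + (0.419216)(298.6) = -138.49 m.

ΔN = -138.5 m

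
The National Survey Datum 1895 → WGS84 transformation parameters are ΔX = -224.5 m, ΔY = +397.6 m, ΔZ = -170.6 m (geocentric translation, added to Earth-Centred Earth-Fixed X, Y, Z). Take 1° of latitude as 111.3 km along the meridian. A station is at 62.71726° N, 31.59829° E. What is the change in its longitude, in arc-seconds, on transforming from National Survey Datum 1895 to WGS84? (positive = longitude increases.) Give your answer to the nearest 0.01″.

sin φ = 0.888755, cos φ = 0.458382, sin λ = 0.523960, cos λ = 0.851743.
East component: ΔE = −sin λ·ΔX + cos λ·ΔY = −(0.523960)(-224.5) + (0.851743)(397.6) = 456.28 m.
1° of latitude spans 111300 m; at latitude φ, 1° of longitude spans that × cos φ = 51017.9 m, so Δλ = 456.28 / 51017.9 × 3600 = 32.197″.

Δλ = 32.20″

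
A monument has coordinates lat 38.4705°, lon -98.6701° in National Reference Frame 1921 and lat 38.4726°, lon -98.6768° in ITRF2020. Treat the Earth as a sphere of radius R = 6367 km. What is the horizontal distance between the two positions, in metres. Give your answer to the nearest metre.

Δφ = 38.4726° − 38.4705° = +0.0021°; Δλ = -98.6768° − -98.6701° = -0.0067°.
1° along a meridian = πR/180 = 111125 m.
ΔN = Δφ × 111125 = 233.4 m; ΔE = Δλ × 111125 × cos(38.4705°) = -0.0067 × 111125 × 0.782929 = -582.9 m.
Distance = √(ΔE² + ΔN²) = √((-582.9)² + 233.4²) = 627.9 m.

628 m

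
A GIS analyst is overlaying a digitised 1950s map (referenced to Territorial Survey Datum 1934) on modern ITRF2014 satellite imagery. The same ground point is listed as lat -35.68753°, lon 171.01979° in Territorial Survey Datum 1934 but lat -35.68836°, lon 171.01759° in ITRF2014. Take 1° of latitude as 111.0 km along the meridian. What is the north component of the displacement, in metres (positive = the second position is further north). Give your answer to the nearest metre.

ΔN = -92 m

Δφ = -35.68836° − -35.68753° = -0.00083°; Δλ = 171.01759° − 171.01979° = -0.00220°.
ΔN = Δφ × 111000 = -92.1 m; ΔE = Δλ × 111000 × cos(-35.68753°) = -0.00220 × 111000 × 0.812211 = -198.3 m.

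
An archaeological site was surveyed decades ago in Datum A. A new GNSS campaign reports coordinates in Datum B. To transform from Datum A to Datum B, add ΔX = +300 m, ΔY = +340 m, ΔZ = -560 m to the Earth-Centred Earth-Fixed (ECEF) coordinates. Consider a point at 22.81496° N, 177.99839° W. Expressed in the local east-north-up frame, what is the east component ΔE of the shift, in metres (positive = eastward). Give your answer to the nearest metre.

ΔE = -329 m

At φ = 22.81496°, λ = -177.99839°: sin φ = 0.387756, cos φ = 0.921762, sin λ = -0.034928, cos λ = -0.999390.
ΔE = −sin λ·ΔX + cos λ·ΔY = −(-0.034928)·(300) + (-0.999390)·(340) = -329.31 m.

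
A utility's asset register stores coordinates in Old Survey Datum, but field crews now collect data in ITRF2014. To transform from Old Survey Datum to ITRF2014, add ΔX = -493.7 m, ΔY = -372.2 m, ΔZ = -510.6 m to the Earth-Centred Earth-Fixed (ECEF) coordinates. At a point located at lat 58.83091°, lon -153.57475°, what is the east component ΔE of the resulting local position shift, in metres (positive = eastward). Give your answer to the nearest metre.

ΔE = 114 m

The local east axis at (φ, λ) is (−sin λ, cos λ, 0), so ΔE = −sin(-153.57475°)·(-493.7) + cos(-153.57475°)·(-372.2) = 113.60 m.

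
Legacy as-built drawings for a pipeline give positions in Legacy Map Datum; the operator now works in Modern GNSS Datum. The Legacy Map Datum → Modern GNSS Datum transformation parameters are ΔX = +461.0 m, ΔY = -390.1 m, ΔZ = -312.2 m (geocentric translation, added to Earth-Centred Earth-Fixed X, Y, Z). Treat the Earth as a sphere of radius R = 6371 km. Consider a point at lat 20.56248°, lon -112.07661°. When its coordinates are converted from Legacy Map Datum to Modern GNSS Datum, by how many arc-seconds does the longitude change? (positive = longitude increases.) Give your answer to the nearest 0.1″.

sin φ = 0.351229, cos φ = 0.936290, sin λ = -0.926682, cos λ = -0.375846.
East component: ΔE = −sin λ·ΔX + cos λ·ΔY = −(-0.926682)(461.0) + (-0.375846)(-390.1) = 573.82 m.
1° of latitude spans πR/180 = 111195 m; at latitude φ, 1° of longitude spans that × cos φ = 104110.7 m, so Δλ = 573.82 / 104110.7 × 3600 = 19.842″.

Δλ = 19.8″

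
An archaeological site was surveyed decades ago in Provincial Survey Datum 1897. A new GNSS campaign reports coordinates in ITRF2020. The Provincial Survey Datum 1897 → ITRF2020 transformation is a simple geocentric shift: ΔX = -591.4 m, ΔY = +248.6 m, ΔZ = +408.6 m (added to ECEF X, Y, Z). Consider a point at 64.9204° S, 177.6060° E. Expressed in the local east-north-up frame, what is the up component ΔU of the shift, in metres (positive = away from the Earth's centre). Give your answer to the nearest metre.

At φ = -64.9204°, λ = 177.6060°: sin φ = -0.905720, cos φ = 0.423877, sin λ = 0.041771, cos λ = -0.999127.
ΔU = cos φ cos λ·ΔX + cos φ sin λ·ΔY + sin φ·ΔZ = (0.423877)(-0.999127)(-591.4) + (0.423877)(0.041771)(248.6) + (-0.905720)(408.6) = -115.21 m.

ΔU = -115 m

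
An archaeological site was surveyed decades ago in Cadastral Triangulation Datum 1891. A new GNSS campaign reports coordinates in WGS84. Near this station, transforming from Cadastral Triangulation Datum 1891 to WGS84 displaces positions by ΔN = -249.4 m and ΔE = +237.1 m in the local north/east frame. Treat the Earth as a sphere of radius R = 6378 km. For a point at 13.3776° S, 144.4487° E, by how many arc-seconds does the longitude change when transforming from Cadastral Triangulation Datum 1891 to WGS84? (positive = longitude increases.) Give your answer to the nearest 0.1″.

At latitude -13.3776°, cos φ = 0.972866.
One radian of longitude at latitude φ spans R cos φ, so Δλ = ΔE / (R cos φ) = 237.1 / (6378000 × 0.972866) = 3.8211e-05 rad = 7.882″.

Δλ = 7.9″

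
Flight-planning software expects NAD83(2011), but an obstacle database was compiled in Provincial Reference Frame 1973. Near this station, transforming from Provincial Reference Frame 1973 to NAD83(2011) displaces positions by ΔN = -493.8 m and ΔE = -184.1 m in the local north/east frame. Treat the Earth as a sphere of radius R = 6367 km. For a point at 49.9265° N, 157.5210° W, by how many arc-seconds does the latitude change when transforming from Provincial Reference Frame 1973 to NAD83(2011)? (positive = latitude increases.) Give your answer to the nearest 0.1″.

On a sphere of radius R, 1 rad of latitude = R, so Δφ = ΔN / R = -493.8 / 6367000 = -7.7556e-05 rad = -15.997″.

Δφ = -16.0″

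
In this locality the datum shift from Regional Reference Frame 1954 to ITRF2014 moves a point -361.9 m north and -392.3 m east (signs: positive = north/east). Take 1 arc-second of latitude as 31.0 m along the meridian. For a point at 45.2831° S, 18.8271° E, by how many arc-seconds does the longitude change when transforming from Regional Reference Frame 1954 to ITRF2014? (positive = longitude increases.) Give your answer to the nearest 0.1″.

Δλ = -18.0″

At latitude -45.2831°, cos φ = 0.703604.
1″ of longitude at this latitude = 31.00 × cos φ = 21.8117 m, so Δλ = -392.3 / 21.8117 = -17.986″.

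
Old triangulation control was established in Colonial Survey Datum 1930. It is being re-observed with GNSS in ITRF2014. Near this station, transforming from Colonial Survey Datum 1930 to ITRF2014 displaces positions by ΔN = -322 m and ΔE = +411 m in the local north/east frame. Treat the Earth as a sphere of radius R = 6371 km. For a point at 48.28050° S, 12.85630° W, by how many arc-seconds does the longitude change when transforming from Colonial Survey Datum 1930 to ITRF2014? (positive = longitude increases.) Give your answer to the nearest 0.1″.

Δλ = 20.0″

At latitude -48.28050°, cos φ = 0.665484.
One radian of longitude at latitude φ spans R cos φ, so Δλ = ΔE / (R cos φ) = 411.0 / (6371000 × 0.665484) = 9.6939e-05 rad = 19.995″.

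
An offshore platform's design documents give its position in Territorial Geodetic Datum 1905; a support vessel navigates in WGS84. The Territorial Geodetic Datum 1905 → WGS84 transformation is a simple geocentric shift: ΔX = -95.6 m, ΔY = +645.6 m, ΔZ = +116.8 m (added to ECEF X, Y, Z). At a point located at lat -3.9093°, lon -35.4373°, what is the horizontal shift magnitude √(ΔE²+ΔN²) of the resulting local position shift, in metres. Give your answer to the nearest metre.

At φ = -3.9093°, λ = -35.4373°: sin φ = -0.068177, cos φ = 0.997673, sin λ = -0.579812, cos λ = 0.814751.
ΔE = −sin λ·ΔX + cos λ·ΔY = −(-0.579812)·(-95.6) + (0.814751)·(645.6) = 470.57 m.
ΔN = −sin φ cos λ·ΔX − sin φ sin λ·ΔY + cos φ·ΔZ = −(-0.068177)(0.814751)(-95.6) − (-0.068177)(-0.579812)(645.6) + (0.997673)(116.8) = 85.70 m.
Horizontal magnitude = √(ΔE² + ΔN²) = √(470.57² + 85.70²) = 478.31 m.

478 m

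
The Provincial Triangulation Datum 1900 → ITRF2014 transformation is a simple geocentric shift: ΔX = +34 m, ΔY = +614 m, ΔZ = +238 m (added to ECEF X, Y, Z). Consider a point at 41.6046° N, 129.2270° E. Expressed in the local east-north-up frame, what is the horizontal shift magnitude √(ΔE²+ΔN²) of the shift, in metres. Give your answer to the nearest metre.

The local east axis at (φ, λ) is (−sin λ, cos λ, 0), so ΔE = −sin(129.2270°)·34 + cos(129.2270°)·614 = -414.63 m.
The local north axis is (−sin φ cos λ, −sin φ sin λ, cos φ), giving ΔN = 14.277 − 315.814 + 177.963 = -123.57 m.
Horizontal magnitude = √(ΔE² + ΔN²) = √((-414.63)² + (-123.57)²) = 432.65 m.

433 m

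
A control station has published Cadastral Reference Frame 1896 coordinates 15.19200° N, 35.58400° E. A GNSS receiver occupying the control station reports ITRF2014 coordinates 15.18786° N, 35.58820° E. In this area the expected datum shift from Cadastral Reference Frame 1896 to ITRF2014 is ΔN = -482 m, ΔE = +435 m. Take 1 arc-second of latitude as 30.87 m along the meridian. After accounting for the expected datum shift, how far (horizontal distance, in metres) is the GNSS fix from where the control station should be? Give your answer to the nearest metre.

27 m

Observed coordinate differences: Δφ = -0.00414°, Δλ = +0.00420°.
Converting to metres (1° lat = 111132 m, cos φ = 0.965053): observed ΔN = -460.1 m, observed ΔE = 450.4 m.
Subtracting the expected shift leaves a residual of -460.1 − (-482) = 21.9 m north and 450.4 − (435) = 15.4 m east.
Residual distance = √(21.9² + 15.4²) = 26.8 m.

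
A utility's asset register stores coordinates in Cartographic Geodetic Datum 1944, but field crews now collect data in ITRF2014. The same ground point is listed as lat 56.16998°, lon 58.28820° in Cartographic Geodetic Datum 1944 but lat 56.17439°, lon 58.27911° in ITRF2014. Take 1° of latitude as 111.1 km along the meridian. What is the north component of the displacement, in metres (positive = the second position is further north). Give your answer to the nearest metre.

ΔN = 490 m

Δφ = 56.17439° − 56.16998° = +0.00441°; Δλ = 58.27911° − 58.28820° = -0.00909°.
ΔN = Δφ × 111100 = 490.0 m; ΔE = Δλ × 111100 × cos(56.16998°) = -0.00909 × 111100 × 0.556731 = -562.2 m.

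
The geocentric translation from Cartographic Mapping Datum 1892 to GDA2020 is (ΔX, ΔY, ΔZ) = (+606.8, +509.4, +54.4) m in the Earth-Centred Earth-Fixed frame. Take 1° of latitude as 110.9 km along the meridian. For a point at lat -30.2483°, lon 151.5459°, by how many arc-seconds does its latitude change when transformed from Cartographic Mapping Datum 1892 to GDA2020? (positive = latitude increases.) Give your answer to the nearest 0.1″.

Δφ = -3.2″

sin φ = -0.503748, cos φ = 0.863850, sin λ = 0.476455, cos λ = -0.879199.
North component: ΔN = −sin φ cos λ·ΔX − sin φ sin λ·ΔY + cos φ·ΔZ = −(-0.503748)(-0.879199)(606.8) − (-0.503748)(0.476455)(509.4) + (0.863850)(54.4) = -99.49 m.
1° of latitude spans 110900 m, so Δφ = -99.49 / 110900 × 3600 = -3.230″.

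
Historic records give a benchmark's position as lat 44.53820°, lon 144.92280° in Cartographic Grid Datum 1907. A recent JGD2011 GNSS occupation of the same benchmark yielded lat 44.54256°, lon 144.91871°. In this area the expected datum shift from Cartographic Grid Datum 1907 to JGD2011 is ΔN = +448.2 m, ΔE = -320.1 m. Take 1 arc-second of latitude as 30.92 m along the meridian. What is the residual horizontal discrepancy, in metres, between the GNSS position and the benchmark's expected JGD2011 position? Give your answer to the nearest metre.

Observed coordinate differences: Δφ = +0.00436°, Δλ = -0.00409°.
Converting to metres (1° lat = 111312 m, cos φ = 0.712783): observed ΔN = 485.3 m, observed ΔE = -324.5 m.
Subtracting the expected shift leaves a residual of 485.3 − (448.2) = 37.1 m north and -324.5 − (-320.1) = -4.4 m east.
Residual distance = √(37.1² + (-4.4)²) = 37.4 m.

37 m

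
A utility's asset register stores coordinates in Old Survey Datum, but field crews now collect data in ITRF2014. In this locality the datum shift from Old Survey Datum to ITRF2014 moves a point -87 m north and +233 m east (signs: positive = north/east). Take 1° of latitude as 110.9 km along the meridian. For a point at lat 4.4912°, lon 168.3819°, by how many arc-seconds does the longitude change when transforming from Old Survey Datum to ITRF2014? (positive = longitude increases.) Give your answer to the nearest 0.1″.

Δλ = 7.6″

At latitude 4.4912°, cos φ = 0.996929.
1° of longitude at this latitude = 110.9 × cos φ = 110.56 km, so Δλ = 233.0 / 110559.5 = 0.0021075° = 7.587″.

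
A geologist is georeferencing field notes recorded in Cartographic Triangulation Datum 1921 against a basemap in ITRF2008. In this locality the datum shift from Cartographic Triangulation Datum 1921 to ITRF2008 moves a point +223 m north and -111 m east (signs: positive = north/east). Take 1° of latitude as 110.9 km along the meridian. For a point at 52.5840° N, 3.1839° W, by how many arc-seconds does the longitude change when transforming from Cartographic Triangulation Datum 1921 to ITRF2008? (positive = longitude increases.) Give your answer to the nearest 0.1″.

At latitude 52.5840°, cos φ = 0.607598.
1° of longitude at this latitude = 110.9 × cos φ = 67.38 km, so Δλ = -111.0 / 67382.6 = -0.0016473° = -5.930″.

Δλ = -5.9″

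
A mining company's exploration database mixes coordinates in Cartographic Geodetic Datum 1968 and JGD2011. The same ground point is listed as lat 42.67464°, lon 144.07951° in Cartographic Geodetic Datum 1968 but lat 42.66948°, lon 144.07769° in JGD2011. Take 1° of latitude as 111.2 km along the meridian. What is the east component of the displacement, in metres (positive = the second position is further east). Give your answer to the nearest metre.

Δφ = 42.66948° − 42.67464° = -0.00516°; Δλ = 144.07769° − 144.07951° = -0.00182°.
ΔN = Δφ × 111200 = -573.8 m; ΔE = Δλ × 111200 × cos(42.67464°) = -0.00182 × 111200 × 0.735215 = -148.8 m.

ΔE = -149 m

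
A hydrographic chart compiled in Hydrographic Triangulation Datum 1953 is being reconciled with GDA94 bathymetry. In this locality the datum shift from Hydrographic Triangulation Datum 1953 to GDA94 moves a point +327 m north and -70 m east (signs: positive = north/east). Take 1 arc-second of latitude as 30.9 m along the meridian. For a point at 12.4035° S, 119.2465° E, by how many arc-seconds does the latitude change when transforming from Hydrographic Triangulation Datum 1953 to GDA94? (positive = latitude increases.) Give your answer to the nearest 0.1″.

Δφ = 10.6″

1″ of latitude = 30.90 m, so Δφ = 327.0 / 30.90 = 10.583″.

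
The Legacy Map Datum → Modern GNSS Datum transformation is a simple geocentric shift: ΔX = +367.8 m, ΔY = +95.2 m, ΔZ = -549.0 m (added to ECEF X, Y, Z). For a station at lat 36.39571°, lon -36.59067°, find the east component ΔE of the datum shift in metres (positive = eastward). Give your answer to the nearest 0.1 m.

The local east axis at (φ, λ) is (−sin λ, cos λ, 0), so ΔE = −sin(-36.59067°)·367.8 + cos(-36.59067°)·95.2 = 295.68 m.

ΔE = 295.7 m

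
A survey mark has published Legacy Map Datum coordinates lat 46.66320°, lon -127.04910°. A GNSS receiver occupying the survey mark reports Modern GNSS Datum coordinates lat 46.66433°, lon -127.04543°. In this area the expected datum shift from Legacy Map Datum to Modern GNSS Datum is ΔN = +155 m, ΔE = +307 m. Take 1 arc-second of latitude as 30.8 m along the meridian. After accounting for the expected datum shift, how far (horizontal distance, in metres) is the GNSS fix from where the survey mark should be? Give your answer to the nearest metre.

41 m

Observed coordinate differences: Δφ = +0.00113°, Δλ = +0.00367°.
Converting to metres (1° lat = 110880 m, cos φ = 0.686286): observed ΔN = 125.3 m, observed ΔE = 279.3 m.
Subtracting the expected shift leaves a residual of 125.3 − (155) = -29.7 m north and 279.3 − (307) = -27.7 m east.
Residual distance = √((-29.7)² + (-27.7)²) = 40.6 m.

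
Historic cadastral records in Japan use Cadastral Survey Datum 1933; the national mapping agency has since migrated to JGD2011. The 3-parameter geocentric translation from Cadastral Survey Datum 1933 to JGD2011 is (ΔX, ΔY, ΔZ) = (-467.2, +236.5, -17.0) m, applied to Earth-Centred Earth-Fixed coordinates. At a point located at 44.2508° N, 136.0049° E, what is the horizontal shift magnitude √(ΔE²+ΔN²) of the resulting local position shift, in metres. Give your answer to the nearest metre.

At φ = 44.2508°, λ = 136.0049°: sin φ = 0.697800, cos φ = 0.716292, sin λ = 0.694597, cos λ = -0.719399.
ΔE = −sin λ·ΔX + cos λ·ΔY = −(0.694597)·(-467.2) + (-0.719399)·(236.5) = 154.38 m.
ΔN = −sin φ cos λ·ΔX − sin φ sin λ·ΔY + cos φ·ΔZ = −(0.697800)(-0.719399)(-467.2) − (0.697800)(0.694597)(236.5) + (0.716292)(-17.0) = -361.34 m.
Horizontal magnitude = √(ΔE² + ΔN²) = √(154.38² + (-361.34)²) = 392.94 m.

393 m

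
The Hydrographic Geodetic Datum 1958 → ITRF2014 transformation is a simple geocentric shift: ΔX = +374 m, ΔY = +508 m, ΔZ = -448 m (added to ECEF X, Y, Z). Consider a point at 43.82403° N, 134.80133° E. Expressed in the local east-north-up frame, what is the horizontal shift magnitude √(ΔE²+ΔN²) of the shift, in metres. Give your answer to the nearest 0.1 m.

At φ = 43.82403°, λ = 134.80133°: sin φ = 0.692446, cos φ = 0.721470, sin λ = 0.709554, cos λ = -0.704651.
ΔE = −sin λ·ΔX + cos λ·ΔY = −(0.709554)·(374) + (-0.704651)·(508) = -623.34 m.
ΔN = −sin φ cos λ·ΔX − sin φ sin λ·ΔY + cos φ·ΔZ = −(0.692446)(-0.704651)(374) − (0.692446)(0.709554)(508) + (0.721470)(-448) = -390.33 m.
Horizontal magnitude = √(ΔE² + ΔN²) = √((-623.34)² + (-390.33)²) = 735.46 m.

735.5 m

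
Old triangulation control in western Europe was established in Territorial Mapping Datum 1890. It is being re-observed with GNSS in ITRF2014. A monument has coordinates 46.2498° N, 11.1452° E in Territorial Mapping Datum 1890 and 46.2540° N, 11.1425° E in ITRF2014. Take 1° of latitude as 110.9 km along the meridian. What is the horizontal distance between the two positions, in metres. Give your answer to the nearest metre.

510 m

Δφ = 46.2540° − 46.2498° = +0.0042°; Δλ = 11.1425° − 11.1452° = -0.0027°.
ΔN = Δφ × 110900 = 465.8 m; ΔE = Δλ × 110900 × cos(46.2498°) = -0.0027 × 110900 × 0.691516 = -207.1 m.
Distance = √(ΔE² + ΔN²) = √((-207.1)² + 465.8²) = 509.7 m.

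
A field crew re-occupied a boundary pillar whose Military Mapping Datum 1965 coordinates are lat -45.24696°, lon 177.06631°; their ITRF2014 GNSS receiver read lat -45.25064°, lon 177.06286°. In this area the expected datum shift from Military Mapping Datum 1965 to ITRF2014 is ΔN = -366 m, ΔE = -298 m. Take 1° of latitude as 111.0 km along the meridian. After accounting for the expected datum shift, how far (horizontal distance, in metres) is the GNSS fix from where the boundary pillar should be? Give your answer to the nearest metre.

51 m

Observed coordinate differences: Δφ = -0.00368°, Δλ = -0.00345°.
Converting to metres (1° lat = 111000 m, cos φ = 0.704052): observed ΔN = -408.5 m, observed ΔE = -269.6 m.
Subtracting the expected shift leaves a residual of -408.5 − (-366) = -42.5 m north and -269.6 − (-298) = 28.4 m east.
Residual distance = √((-42.5)² + 28.4²) = 51.1 m.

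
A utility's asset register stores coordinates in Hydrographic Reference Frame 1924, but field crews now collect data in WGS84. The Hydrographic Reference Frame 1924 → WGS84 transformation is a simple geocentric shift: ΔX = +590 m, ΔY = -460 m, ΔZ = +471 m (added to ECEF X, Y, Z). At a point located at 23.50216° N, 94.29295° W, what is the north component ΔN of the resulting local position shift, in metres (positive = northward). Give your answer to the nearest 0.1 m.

At φ = 23.50216°, λ = -94.29295°: sin φ = 0.398784, cos φ = 0.917045, sin λ = -0.997194, cos λ = -0.074856.
ΔN = −sin φ cos λ·ΔX − sin φ sin λ·ΔY + cos φ·ΔZ = −(0.398784)(-0.074856)(590) − (0.398784)(-0.997194)(-460) + (0.917045)(471) = 266.61 m.

ΔN = 266.6 m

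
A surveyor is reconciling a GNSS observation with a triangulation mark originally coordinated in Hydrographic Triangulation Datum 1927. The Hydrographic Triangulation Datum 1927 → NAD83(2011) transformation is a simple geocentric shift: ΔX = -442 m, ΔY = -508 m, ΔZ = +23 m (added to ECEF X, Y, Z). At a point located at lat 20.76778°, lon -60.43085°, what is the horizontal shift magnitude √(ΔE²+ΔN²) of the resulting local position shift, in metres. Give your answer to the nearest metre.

The local east axis at (φ, λ) is (−sin λ, cos λ, 0), so ΔE = −sin(-60.43085°)·(-442) + cos(-60.43085°)·(-508) = -635.12 m.
The local north axis is (−sin φ cos λ, −sin φ sin λ, cos φ), giving ΔN = 77.340 − 156.668 + 21.506 = -57.82 m.
Horizontal magnitude = √(ΔE² + ΔN²) = √((-635.12)² + (-57.82)²) = 637.75 m.

638 m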